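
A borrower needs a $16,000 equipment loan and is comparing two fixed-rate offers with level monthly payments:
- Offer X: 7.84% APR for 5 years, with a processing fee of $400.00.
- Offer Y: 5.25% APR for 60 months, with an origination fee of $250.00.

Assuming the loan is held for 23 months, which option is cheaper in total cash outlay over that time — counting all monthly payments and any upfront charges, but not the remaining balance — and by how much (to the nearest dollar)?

Offer Y by $597

Offer X: at 7.84% the monthly rate is 0.0065333, so the payment is 16,000 × 0.0065333 / (1 − 1.0065333^−60) = $323.20.
Offer Y: at 5.25% the monthly rate is 0.0043750, so the payment is 16,000 × 0.0043750 / (1 − 1.0043750^−60) = $303.78.
Over 23 months: Offer X costs 23 × $323.20 + $400.00 = $7,833.60; Offer Y costs 23 × $303.78 + $250.00 = $7,236.94.
Offer Y is cheaper by $7,833.60 − $7,236.94 = $596.66.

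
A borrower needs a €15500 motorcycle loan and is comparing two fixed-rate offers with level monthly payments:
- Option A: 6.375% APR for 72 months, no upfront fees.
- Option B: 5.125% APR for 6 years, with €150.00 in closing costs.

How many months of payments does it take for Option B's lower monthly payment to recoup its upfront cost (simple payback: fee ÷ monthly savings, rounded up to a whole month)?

Option A: at 6.375% the monthly rate is 0.0053125, so the payment is 15,500 × 0.0053125 / (1 − 1.0053125^−72) = €259.63.
Option B: at 5.125% the monthly rate is 0.0042708, so the payment is 15,500 × 0.0042708 / (1 − 1.0042708^−72) = €250.53.
Monthly savings = €259.63 − €250.53 = €9.10.
Break-even = €150.00 / €9.10 = 16.48 → 17 months.

17 months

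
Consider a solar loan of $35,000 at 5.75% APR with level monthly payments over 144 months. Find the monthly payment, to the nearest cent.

At 5.75% the monthly rate is 0.0047917, so the payment is 35,000 × 0.0047917 / (1 − 1.0047917^−144) = $337.04.

$337.04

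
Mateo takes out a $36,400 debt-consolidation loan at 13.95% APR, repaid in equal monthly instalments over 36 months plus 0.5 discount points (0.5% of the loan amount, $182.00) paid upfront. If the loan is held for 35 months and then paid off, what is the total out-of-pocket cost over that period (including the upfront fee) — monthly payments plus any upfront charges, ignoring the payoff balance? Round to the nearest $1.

Monthly rate = 13.95%/12 = 0.0116250; payment = 36,400 × 0.0116250 / (1 − (1+0.0116250)^−36) = $1,243.18.
Total outlay = 35 × $1,243.18 + $182.00 = $43,693.30.

$43,693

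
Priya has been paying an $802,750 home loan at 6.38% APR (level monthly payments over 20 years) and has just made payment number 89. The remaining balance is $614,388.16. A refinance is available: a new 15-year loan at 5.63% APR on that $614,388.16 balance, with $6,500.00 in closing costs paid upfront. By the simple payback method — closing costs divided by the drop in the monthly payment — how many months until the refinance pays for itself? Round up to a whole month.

Current payment = 802,750 × 6.38%/12 / (1 − (1+0.0053167)^−240) = $5,928.51.
Refinanced payment = 614,388.16 × 0.0046917 / (1 − (1+0.0046917)^−180) = $5,062.55.
Monthly savings = $5,928.51 − $5,062.55 = $865.96.
Break-even = $6,500.00 / $865.96 = 7.51 → 8 months.

8 months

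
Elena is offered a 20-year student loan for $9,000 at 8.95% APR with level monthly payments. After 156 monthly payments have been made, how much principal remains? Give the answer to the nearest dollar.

$5,023

With monthly rate i = 8.95%/12 = 0.0074583, the balance after k of n payments is P · [(1+i)^n − (1+i)^k] / [(1+i)^n − 1].
(1+0.0074583)^240 = 5.94980114 and (1+0.0074583)^156 = 3.18732679, so the balance is 9,000 × (5.94980114 − 3.18732679) / (5.94980114 − 1) = $5,022.88.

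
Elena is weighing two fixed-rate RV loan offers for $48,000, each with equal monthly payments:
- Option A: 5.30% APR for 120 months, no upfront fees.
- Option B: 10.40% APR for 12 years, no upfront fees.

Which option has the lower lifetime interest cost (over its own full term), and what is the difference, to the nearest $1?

Option A: at 5.30% the monthly rate is 0.0044167, so the payment is 48,000 × 0.0044167 / (1 − 1.0044167^−120) = $516.18.
Total interest on Option A = 120 × $516.18 − $48,000 = $13,941.60.
Option B: at 10.40% the monthly rate is 0.0086667, so the payment is 48,000 × 0.0086667 / (1 − 1.0086667^−144) = $584.78.
Total interest on Option B = 144 × $584.78 − $48,000 = $36,208.32.
Option A is lower by $22,266.72.

Option A by $22,267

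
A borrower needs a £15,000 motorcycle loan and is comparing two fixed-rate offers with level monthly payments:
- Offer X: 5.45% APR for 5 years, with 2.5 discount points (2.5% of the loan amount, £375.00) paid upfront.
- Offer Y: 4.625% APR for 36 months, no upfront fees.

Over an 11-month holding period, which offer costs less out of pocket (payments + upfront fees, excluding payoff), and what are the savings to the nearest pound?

Offer X by £1,395

Offer X: at 5.45% the monthly rate is 0.0045417, so the payment is 15,000 × 0.0045417 / (1 − 1.0045417^−60) = £286.17.
Offer Y: at 4.625% the monthly rate is 0.0038542, so the payment is 15,000 × 0.0038542 / (1 − 1.0038542^−36) = £447.04.
Over 11 months: Offer X costs 11 × £286.17 + £375.00 = £3,522.87; Offer Y costs 11 × £447.04 = £4,917.44.
Offer X is cheaper by £4,917.44 − £3,522.87 = £1,394.57.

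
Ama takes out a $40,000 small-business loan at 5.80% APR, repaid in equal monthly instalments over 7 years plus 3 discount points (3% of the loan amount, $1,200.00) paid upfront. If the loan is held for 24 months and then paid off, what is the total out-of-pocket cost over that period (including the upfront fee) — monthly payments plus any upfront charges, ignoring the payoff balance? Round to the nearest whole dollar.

Monthly rate = 5.8%/12 = 0.0048333; payment = 40,000 × 0.0048333 / (1 − (1+0.0048333)^−84) = $580.51.
Total outlay = 24 × $580.51 + $1,200.00 = $15,132.24.

$15,132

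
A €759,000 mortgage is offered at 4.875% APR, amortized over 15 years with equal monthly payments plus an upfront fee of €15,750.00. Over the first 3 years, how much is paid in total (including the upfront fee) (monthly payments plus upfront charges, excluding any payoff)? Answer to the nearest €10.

€230,050

Monthly rate = 4.875%/12 = 0.0040625; payment = 759,000 × 0.0040625 / (1 − (1+0.0040625)^−180) = €5,952.82.
Total outlay = 36 × €5,952.82 + €15,750.00 = €230,051.52.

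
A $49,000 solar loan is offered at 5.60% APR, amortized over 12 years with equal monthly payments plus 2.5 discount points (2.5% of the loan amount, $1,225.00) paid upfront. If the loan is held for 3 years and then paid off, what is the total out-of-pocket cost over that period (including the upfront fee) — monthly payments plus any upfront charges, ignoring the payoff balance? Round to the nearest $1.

$18,076

Monthly rate = 5.6%/12 = 0.0046667; payment = 49,000 × 0.0046667 / (1 − (1+0.0046667)^−144) = $468.09.
Total outlay = 36 × $468.09 + $1,225.00 = $18,076.24.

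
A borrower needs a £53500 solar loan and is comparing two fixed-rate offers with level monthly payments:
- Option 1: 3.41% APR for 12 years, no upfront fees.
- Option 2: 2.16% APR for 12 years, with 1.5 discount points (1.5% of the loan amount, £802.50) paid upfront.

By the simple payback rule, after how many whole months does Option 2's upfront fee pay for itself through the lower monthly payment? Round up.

26 months

Option 1: at 3.41% the monthly rate is 0.0028417, so the payment is 53,500 × 0.0028417 / (1 − 1.0028417^−144) = £453.23.
Option 2: at 2.16% the monthly rate is 0.0018000, so the payment is 53,500 × 0.0018000 / (1 − 1.0018000^−144) = £422.09.
Monthly savings = £453.23 − £422.09 = £31.14.
Break-even = £802.50 / £31.14 = 25.77 → 26 months.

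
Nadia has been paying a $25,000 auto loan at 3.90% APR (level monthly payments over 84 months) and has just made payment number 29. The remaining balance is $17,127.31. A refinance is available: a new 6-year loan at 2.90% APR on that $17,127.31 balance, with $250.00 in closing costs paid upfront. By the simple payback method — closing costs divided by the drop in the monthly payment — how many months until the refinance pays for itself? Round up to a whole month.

Current payment = 25,000 × 3.9%/12 / (1 − (1+0.0032500)^−84) = $340.57.
Refinanced payment = 17,127.31 × 0.0024167 / (1 − (1+0.0024167)^−72) = $259.46.
Monthly savings = $340.57 − $259.46 = $81.11.
Break-even = $250.00 / $81.11 = 3.08 → 4 months.

4 months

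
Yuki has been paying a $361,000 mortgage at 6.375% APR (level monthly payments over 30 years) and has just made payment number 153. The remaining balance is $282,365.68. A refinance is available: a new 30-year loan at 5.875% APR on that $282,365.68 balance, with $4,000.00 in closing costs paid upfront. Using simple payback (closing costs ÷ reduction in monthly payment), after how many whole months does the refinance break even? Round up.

7 months

Current payment = 361,000 × 6.375%/12 / (1 − (1+0.0053125)^−360) = $2,252.17.
Refinanced payment = 282,365.68 × 0.0048958 / (1 − (1+0.0048958)^−360) = $1,670.30.
Monthly savings = $2,252.17 − $1,670.30 = $581.87.
Break-even = $4,000.00 / $581.87 = 6.87 → 7 months.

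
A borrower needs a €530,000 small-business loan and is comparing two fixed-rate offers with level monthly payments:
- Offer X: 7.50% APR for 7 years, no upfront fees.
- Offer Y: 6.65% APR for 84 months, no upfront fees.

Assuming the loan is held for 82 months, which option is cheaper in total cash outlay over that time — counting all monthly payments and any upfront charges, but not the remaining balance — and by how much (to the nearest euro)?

Offer X: at 7.50% the monthly rate is 0.0062500, so the payment is 530,000 × 0.0062500 / (1 − 1.0062500^−84) = €8,129.29.
Offer Y: monthly rate = 6.65%/12 = 0.0055417; payment = 530,000 × 0.0055417 / (1 − (1+0.0055417)^−84) = €7,908.75.
Over 82 months: Offer X costs 82 × €8,129.29 = €666,601.78; Offer Y costs 82 × €7,908.75 = €648,517.50.
Offer Y is cheaper by €666,601.78 − €648,517.50 = €18,084.28.

Offer Y by €18,084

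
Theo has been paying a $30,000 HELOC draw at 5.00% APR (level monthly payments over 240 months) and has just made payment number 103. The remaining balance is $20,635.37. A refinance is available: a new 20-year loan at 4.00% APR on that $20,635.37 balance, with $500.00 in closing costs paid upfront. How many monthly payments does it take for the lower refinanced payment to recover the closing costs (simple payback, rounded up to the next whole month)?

Current payment = 30,000 × 5%/12 / (1 − (1+0.0041667)^−240) = $197.99.
Refinanced payment = 20,635.37 × 0.0033333 / (1 − (1+0.0033333)^−240) = $125.05.
Monthly savings = $197.99 − $125.05 = $72.94.
Break-even = $500.00 / $72.94 = 6.85 → 7 months.

7 months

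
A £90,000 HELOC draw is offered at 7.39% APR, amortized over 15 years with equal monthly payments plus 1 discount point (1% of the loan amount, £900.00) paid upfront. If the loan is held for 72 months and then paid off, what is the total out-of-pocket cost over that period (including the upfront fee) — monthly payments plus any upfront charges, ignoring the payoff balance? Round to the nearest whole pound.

At 7.39% the monthly rate is 0.0061583, so the payment is 90,000 × 0.0061583 / (1 − 1.0061583^−180) = £828.70.
Total outlay = 72 × £828.70 + £900.00 = £60,566.40.

£60,566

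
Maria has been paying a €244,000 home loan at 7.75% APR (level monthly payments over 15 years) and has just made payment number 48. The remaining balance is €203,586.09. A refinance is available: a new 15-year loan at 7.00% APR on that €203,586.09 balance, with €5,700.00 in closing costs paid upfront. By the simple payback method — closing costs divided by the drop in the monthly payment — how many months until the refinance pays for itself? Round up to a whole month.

Current payment = 244,000 × 7.75%/12 / (1 − (1+0.0064583)^−180) = €2,296.71.
Refinanced payment = 203,586.09 × 0.0058333 / (1 − (1+0.0058333)^−180) = €1,829.89.
Monthly savings = €2,296.71 − €1,829.89 = €466.82.
Break-even = €5,700.00 / €466.82 = 12.21 → 13 months.

13 months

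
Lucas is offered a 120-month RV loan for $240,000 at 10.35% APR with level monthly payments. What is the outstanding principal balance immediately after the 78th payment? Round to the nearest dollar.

$112,990

With monthly rate i = 10.35%/12 = 0.0086250, the balance after k of n payments is P · [(1+i)^n − (1+i)^k] / [(1+i)^n − 1].
(1+0.0086250)^120 = 2.80264065 and (1+0.0086250)^78 = 1.95397418, so the balance is 240,000 × (2.80264065 − 1.95397418) / (2.80264065 − 1) = $112,989.77.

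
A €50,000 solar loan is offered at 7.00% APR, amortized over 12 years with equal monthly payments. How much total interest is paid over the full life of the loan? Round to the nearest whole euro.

€24,043

Monthly rate = 7%/12 = 0.0058333; payment = 50,000 × 0.0058333 / (1 − (1+0.0058333)^−144) = €514.19.
Total paid = 144 × €514.19 = €74,043.36; interest = €74,043.36 − €50,000 = €24,043.36.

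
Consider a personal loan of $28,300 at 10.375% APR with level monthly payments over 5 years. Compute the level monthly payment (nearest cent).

Monthly rate = 10.375%/12 = 0.0086458; payment = 28,300 × 0.0086458 / (1 − (1+0.0086458)^−60) = $606.53.

$606.53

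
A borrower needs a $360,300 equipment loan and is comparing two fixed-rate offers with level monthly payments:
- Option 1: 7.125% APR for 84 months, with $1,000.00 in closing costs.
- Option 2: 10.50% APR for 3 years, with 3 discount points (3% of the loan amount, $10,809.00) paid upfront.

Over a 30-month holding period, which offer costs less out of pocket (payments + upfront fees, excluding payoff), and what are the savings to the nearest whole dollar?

Option 1 by $197,330

Option 1: at 7.125% the monthly rate is 0.0059375, so the payment is 360,300 × 0.0059375 / (1 − 1.0059375^−84) = $5,459.94.
Option 2: monthly rate = 10.5%/12 = 0.0087500; payment = 360,300 × 0.0087500 / (1 − (1+0.0087500)^−36) = $11,710.63.
Over 30 months: Option 1 costs 30 × $5,459.94 + $1,000.00 = $164,798.20; Option 2 costs 30 × $11,710.63 + $10,809.00 = $362,127.90.
Option 1 is cheaper by $362,127.90 − $164,798.20 = $197,329.70.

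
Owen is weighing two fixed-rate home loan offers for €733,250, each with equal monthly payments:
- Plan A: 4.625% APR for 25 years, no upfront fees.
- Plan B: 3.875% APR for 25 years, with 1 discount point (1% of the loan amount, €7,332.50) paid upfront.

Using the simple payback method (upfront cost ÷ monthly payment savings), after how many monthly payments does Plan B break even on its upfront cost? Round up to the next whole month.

Plan A: monthly rate = 4.625%/12 = 0.0038542; payment = 733,250 × 0.0038542 / (1 − (1+0.0038542)^−300) = €4,127.84.
Plan B: at 3.875% the monthly rate is 0.0032292, so the payment is 733,250 × 0.0032292 / (1 − 1.0032292^−300) = €3,819.93.
Monthly savings = €4,127.84 − €3,819.93 = €307.91.
Break-even = €7,332.50 / €307.91 = 23.81 → 24 months.

24 months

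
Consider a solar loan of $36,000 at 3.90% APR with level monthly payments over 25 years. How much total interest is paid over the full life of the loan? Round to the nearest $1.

$20,412

Monthly rate = 3.9%/12 = 0.0032500; payment = 36,000 × 0.0032500 / (1 − (1+0.0032500)^−300) = $188.04.
Total paid = 300 × $188.04 = $56,412.00; interest = $56,412.00 − $36,000 = $20,412.00.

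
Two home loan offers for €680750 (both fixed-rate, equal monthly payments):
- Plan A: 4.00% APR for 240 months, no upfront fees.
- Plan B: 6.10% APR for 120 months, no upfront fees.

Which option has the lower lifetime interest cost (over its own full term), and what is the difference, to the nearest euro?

Plan A: monthly rate = 4%/12 = 0.0033333; payment = 680,750 × 0.0033333 / (1 − (1+0.0033333)^−240) = €4,125.21.
Total interest on Plan A = 240 × €4,125.21 − €680,750 = €309,300.40.
Plan B: monthly rate = 6.1%/12 = 0.0050833; payment = 680,750 × 0.0050833 / (1 − (1+0.0050833)^−120) = €7,591.95.
Total interest on Plan B = 120 × €7,591.95 − €680,750 = €230,284.00.
Plan B is lower by €79,016.40.

Plan B by €79,016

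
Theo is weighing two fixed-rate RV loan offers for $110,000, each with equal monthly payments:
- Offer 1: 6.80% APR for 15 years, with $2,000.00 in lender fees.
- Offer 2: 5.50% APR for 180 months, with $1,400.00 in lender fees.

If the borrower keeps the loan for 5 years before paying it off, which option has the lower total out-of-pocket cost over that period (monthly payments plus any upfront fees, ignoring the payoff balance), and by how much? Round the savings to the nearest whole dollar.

Offer 1: monthly rate = 6.8%/12 = 0.0056667; payment = 110,000 × 0.0056667 / (1 − (1+0.0056667)^−180) = $976.45.
Offer 2: monthly rate = 5.5%/12 = 0.0045833; payment = 110,000 × 0.0045833 / (1 − (1+0.0045833)^−180) = $898.79.
Over 60 months: Offer 1 costs 60 × $976.45 + $2,000.00 = $60,587.00; Offer 2 costs 60 × $898.79 + $1,400.00 = $55,327.40.
Offer 2 is cheaper by $60,587.00 − $55,327.40 = $5,259.60.

Offer 2 by $5,260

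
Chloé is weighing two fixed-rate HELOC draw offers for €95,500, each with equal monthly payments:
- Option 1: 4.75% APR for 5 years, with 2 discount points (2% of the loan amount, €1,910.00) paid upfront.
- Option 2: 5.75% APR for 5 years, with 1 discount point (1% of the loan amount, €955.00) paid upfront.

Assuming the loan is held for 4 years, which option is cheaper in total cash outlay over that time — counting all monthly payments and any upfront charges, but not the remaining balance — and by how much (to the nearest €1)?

Option 1: at 4.75% the monthly rate is 0.0039583, so the payment is 95,500 × 0.0039583 / (1 − 1.0039583^−60) = €1,791.29.
Option 2: monthly rate = 5.75%/12 = 0.0047917; payment = 95,500 × 0.0047917 / (1 − (1+0.0047917)^−60) = €1,835.20.
Over 48 months: Option 1 costs 48 × €1,791.29 + €1,910.00 = €87,891.92; Option 2 costs 48 × €1,835.20 + €955.00 = €89,044.60.
Option 1 is cheaper by €89,044.60 − €87,891.92 = €1,152.68.

Option 1 by €1,153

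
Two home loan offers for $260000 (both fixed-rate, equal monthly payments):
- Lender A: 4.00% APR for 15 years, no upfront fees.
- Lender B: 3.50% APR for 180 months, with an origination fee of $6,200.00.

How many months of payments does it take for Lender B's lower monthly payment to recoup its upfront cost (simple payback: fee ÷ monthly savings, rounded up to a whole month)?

Lender A: monthly rate = 4%/12 = 0.0033333; payment = 260,000 × 0.0033333 / (1 − (1+0.0033333)^−180) = $1,923.19.
Lender B: at 3.50% the monthly rate is 0.0029167, so the payment is 260,000 × 0.0029167 / (1 − 1.0029167^−180) = $1,858.69.
Monthly savings = $1,923.19 − $1,858.69 = $64.50.
Break-even = $6,200.00 / $64.50 = 96.12 → 97 months.

97 months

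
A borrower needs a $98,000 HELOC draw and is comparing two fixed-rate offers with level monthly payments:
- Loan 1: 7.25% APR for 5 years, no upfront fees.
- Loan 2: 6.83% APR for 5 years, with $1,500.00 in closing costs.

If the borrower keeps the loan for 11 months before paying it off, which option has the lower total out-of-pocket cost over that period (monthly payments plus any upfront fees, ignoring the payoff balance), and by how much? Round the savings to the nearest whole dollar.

Loan 1: monthly rate = 7.25%/12 = 0.0060417; payment = 98,000 × 0.0060417 / (1 − (1+0.0060417)^−60) = $1,952.10.
Loan 2: monthly rate = 6.83%/12 = 0.0056917; payment = 98,000 × 0.0056917 / (1 − (1+0.0056917)^−60) = $1,932.67.
Over 11 months: Loan 1 costs 11 × $1,952.10 = $21,473.10; Loan 2 costs 11 × $1,932.67 + $1,500.00 = $22,759.37.
Loan 1 is cheaper by $22,759.37 − $21,473.10 = $1,286.27.

Loan 1 by $1,286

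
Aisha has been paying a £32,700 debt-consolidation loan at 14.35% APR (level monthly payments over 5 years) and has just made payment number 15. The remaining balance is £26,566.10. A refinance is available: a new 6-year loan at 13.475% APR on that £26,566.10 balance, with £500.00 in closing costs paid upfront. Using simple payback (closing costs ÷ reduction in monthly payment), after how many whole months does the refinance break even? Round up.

3 months

Current payment = 32,700 × 14.35%/12 / (1 − (1+0.0119583)^−60) = £766.82.
Refinanced payment = 26,566.10 × 0.0112292 / (1 − (1+0.0112292)^−72) = £539.97.
Monthly savings = £766.82 − £539.97 = £226.85.
Break-even = £500.00 / £226.85 = 2.20 → 3 months.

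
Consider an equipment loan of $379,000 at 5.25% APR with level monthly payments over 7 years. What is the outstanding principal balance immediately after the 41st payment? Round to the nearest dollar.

$211,301

With monthly rate i = 5.25%/12 = 0.0043750, the balance after k of n payments is P · [(1+i)^n − (1+i)^k] / [(1+i)^n − 1].
(1+0.0043750)^84 = 1.44296270 and (1+0.0043750)^41 = 1.19600132, so the balance is 379,000 × (1.44296270 − 1.19600132) / (1.44296270 − 1) = $211,300.78.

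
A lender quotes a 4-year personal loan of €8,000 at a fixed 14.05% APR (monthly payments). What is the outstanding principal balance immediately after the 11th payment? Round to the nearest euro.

€6,540

With monthly rate i = 14.05%/12 = 0.0117083, the balance after k of n payments is P · [(1+i)^n − (1+i)^k] / [(1+i)^n − 1].
(1+0.0117083)^48 = 1.74846003 and (1+0.0117083)^11 = 1.13660248, so the balance is 8,000 × (1.74846003 − 1.13660248) / (1.74846003 − 1) = €6,539.91.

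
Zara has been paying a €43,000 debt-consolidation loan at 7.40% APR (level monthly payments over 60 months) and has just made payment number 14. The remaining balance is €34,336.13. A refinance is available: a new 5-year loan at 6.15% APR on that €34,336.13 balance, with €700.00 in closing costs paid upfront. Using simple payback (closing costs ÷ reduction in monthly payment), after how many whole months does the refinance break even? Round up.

Current payment = 43,000 × 7.4%/12 / (1 − (1+0.0061667)^−60) = €859.59.
Refinanced payment = 34,336.13 × 0.0051250 / (1 − (1+0.0051250)^−60) = €666.21.
Monthly savings = €859.59 − €666.21 = €193.38.
Break-even = €700.00 / €193.38 = 3.62 → 4 months.

4 months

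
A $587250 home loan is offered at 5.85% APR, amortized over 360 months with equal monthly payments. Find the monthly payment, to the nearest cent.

At 5.85% the monthly rate is 0.0048750, so the payment is 587,250 × 0.0048750 / (1 − 1.0048750^−360) = $3,464.43.

$3,464.43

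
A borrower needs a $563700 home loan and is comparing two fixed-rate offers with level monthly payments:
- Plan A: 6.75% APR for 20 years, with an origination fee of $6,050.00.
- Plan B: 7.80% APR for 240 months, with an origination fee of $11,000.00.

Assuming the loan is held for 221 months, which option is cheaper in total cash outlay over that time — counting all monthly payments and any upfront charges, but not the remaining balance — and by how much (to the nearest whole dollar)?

Plan A: at 6.75% the monthly rate is 0.0056250, so the payment is 563,700 × 0.0056250 / (1 − 1.0056250^−240) = $4,286.17.
Plan B: monthly rate = 7.8%/12 = 0.0065000; payment = 563,700 × 0.0065000 / (1 − (1+0.0065000)^−240) = $4,645.09.
Over 221 months: Plan A costs 221 × $4,286.17 + $6,050.00 = $953,293.57; Plan B costs 221 × $4,645.09 + $11,000.00 = $1,037,564.89.
Plan A is cheaper by $1,037,564.89 − $953,293.57 = $84,271.32.

Plan A by $84,271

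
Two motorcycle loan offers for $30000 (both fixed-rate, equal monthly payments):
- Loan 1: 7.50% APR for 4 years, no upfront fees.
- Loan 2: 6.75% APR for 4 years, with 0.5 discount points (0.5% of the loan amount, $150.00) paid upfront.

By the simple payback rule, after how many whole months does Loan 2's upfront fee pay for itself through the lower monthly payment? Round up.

15 months

Loan 1: monthly rate = 7.5%/12 = 0.0062500; payment = 30,000 × 0.0062500 / (1 − (1+0.0062500)^−48) = $725.37.
Loan 2: monthly rate = 6.75%/12 = 0.0056250; payment = 30,000 × 0.0056250 / (1 − (1+0.0056250)^−48) = $714.91.
Monthly savings = $725.37 − $714.91 = $10.46.
Break-even = $150.00 / $10.46 = 14.34 → 15 months.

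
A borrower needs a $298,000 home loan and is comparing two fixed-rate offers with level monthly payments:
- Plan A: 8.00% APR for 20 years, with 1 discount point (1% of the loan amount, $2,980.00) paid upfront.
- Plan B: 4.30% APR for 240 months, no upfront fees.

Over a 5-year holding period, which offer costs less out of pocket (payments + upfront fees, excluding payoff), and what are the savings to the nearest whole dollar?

Plan A: monthly rate = 8%/12 = 0.0066667; payment = 298,000 × 0.0066667 / (1 − (1+0.0066667)^−240) = $2,492.59.
Plan B: at 4.30% the monthly rate is 0.0035833, so the payment is 298,000 × 0.0035833 / (1 − 1.0035833^−240) = $1,853.28.
Over 60 months: Plan A costs 60 × $2,492.59 + $2,980.00 = $152,535.40; Plan B costs 60 × $1,853.28 = $111,196.80.
Plan B is cheaper by $152,535.40 − $111,196.80 = $41,338.60.

Plan B by $41,339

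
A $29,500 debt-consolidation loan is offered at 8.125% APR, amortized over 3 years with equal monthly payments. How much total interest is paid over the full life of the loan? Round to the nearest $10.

$3,840

At 8.125% the monthly rate is 0.0067708, so the payment is 29,500 × 0.0067708 / (1 − 1.0067708^−36) = $926.12.
Total paid = 36 × $926.12 = $33,340.32; interest = $33,340.32 − $29,500 = $3,840.32.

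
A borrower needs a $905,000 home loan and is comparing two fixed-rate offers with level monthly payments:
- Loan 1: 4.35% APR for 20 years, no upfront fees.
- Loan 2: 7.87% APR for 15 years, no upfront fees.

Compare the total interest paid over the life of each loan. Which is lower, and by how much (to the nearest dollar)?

Loan 1 by $187,966

Loan 1: monthly rate = 4.35%/12 = 0.0036250; payment = 905,000 × 0.0036250 / (1 − (1+0.0036250)^−240) = $5,652.46.
Total interest on Loan 1 = 240 × $5,652.46 − $905,000 = $451,590.40.
Loan 2: at 7.87% the monthly rate is 0.0065583, so the payment is 905,000 × 0.0065583 / (1 − 1.0065583^−180) = $8,580.87.
Total interest on Loan 2 = 180 × $8,580.87 − $905,000 = $639,556.60.
Loan 1 is lower by $187,966.20.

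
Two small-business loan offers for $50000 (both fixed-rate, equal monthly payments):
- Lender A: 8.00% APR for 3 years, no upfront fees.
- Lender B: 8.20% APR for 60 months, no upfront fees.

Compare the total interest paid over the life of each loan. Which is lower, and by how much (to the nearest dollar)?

Lender A by $4,711

Lender A: monthly rate = 8%/12 = 0.0066667; payment = 50,000 × 0.0066667 / (1 − (1+0.0066667)^−36) = $1,566.82.
Total interest on Lender A = 36 × $1,566.82 − $50,000 = $6,405.52.
Lender B: at 8.20% the monthly rate is 0.0068333, so the payment is 50,000 × 0.0068333 / (1 − 1.0068333^−60) = $1,018.61.
Total interest on Lender B = 60 × $1,018.61 − $50,000 = $11,116.60.
Lender A is lower by $4,711.08.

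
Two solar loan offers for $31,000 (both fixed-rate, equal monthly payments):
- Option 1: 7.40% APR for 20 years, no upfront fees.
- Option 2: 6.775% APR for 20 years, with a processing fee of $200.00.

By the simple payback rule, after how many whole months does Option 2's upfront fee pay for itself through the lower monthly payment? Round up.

Option 1: at 7.40% the monthly rate is 0.0061667, so the payment is 31,000 × 0.0061667 / (1 − 1.0061667^−240) = $247.84.
Option 2: at 6.775% the monthly rate is 0.0056458, so the payment is 31,000 × 0.0056458 / (1 − 1.0056458^−240) = $236.17.
Monthly savings = $247.84 − $236.17 = $11.67.
Break-even = $200.00 / $11.67 = 17.14 → 18 months.

18 months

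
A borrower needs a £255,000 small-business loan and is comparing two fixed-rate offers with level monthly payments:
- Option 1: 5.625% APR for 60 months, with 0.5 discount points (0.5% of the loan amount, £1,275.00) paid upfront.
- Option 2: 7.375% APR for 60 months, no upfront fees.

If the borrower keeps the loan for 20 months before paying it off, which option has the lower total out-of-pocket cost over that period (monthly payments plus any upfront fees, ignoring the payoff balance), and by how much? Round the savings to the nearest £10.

Option 1: at 5.625% the monthly rate is 0.0046875, so the payment is 255,000 × 0.0046875 / (1 − 1.0046875^−60) = £4,885.52.
Option 2: monthly rate = 7.375%/12 = 0.0061458; payment = 255,000 × 0.0061458 / (1 − (1+0.0061458)^−60) = £5,094.54.
Over 20 months: Option 1 costs 20 × £4,885.52 + £1,275.00 = £98,985.40; Option 2 costs 20 × £5,094.54 = £101,890.80.
Option 1 is cheaper by £101,890.80 − £98,985.40 = £2,905.40.

Option 1 by £2,910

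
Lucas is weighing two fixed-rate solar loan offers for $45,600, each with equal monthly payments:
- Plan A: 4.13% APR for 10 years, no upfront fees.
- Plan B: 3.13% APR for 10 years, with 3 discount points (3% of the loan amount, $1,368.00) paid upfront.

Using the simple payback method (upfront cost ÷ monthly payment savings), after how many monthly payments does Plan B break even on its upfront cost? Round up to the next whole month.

64 months

Plan A: at 4.13% the monthly rate is 0.0034417, so the payment is 45,600 × 0.0034417 / (1 − 1.0034417^−120) = $464.50.
Plan B: at 3.13% the monthly rate is 0.0026083, so the payment is 45,600 × 0.0026083 / (1 − 1.0026083^−120) = $443.06.
Monthly savings = $464.50 − $443.06 = $21.44.
Break-even = $1,368.00 / $21.44 = 63.81 → 64 months.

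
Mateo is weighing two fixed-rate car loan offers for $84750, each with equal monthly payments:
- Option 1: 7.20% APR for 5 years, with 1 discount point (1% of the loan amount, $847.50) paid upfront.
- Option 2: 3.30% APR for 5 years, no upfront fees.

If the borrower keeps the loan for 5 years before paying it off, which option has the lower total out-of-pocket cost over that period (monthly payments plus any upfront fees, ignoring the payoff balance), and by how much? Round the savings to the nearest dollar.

Option 2 by $9,967

Option 1: at 7.20% the monthly rate is 0.0060000, so the payment is 84,750 × 0.0060000 / (1 − 1.0060000^−60) = $1,686.16.
Option 2: at 3.30% the monthly rate is 0.0027500, so the payment is 84,750 × 0.0027500 / (1 − 1.0027500^−60) = $1,534.17.
Over 60 months: Option 1 costs 60 × $1,686.16 + $847.50 = $102,017.10; Option 2 costs 60 × $1,534.17 = $92,050.20.
Option 2 is cheaper by $102,017.10 − $92,050.20 = $9,966.90.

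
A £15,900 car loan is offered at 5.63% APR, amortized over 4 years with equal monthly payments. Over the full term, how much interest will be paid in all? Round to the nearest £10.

£1,890

Monthly rate = 5.63%/12 = 0.0046917; payment = 15,900 × 0.0046917 / (1 − (1+0.0046917)^−48) = £370.72.
Total paid = 48 × £370.72 = £17,794.56; interest = £17,794.56 − £15,900 = £1,894.56.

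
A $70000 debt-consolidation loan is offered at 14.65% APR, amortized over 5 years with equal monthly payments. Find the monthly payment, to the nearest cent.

Monthly rate = 14.65%/12 = 0.0122083; payment = 70,000 × 0.0122083 / (1 − (1+0.0122083)^−60) = $1,652.46.

$1,652.46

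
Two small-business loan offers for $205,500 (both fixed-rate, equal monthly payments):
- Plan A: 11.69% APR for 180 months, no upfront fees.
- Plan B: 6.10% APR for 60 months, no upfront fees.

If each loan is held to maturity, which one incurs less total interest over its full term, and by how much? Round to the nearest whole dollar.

Plan B by $197,645

Plan A: at 11.69% the monthly rate is 0.0097417, so the payment is 205,500 × 0.0097417 / (1 − 1.0097417^−180) = $2,425.51.
Total interest on Plan A = 180 × $2,425.51 − $205,500 = $231,091.80.
Plan B: at 6.10% the monthly rate is 0.0050833, so the payment is 205,500 × 0.0050833 / (1 − 1.0050833^−60) = $3,982.45.
Total interest on Plan B = 60 × $3,982.45 − $205,500 = $33,447.00.
Plan B is lower by $197,644.80.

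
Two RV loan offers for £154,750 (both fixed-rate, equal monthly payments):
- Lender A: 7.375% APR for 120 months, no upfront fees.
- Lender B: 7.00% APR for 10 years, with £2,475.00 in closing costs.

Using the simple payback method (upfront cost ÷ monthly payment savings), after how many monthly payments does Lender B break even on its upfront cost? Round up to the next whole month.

83 months

Lender A: monthly rate = 7.375%/12 = 0.0061458; payment = 154,750 × 0.0061458 / (1 − (1+0.0061458)^−120) = £1,826.83.
Lender B: monthly rate = 7%/12 = 0.0058333; payment = 154,750 × 0.0058333 / (1 − (1+0.0058333)^−120) = £1,796.78.
Monthly savings = £1,826.83 − £1,796.78 = £30.05.
Break-even = £2,475.00 / £30.05 = 82.36 → 83 months.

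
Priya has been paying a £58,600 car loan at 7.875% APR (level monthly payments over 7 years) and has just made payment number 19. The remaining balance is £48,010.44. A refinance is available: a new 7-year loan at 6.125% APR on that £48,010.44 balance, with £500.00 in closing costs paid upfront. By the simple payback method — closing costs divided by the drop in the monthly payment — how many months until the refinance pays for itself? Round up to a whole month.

Current payment = 58,600 × 7.875%/12 / (1 − (1+0.0065625)^−84) = £909.71.
Refinanced payment = 48,010.44 × 0.0051042 / (1 − (1+0.0051042)^−84) = £704.24.
Monthly savings = £909.71 − £704.24 = £205.47.
Break-even = £500.00 / £205.47 = 2.43 → 3 months.

3 months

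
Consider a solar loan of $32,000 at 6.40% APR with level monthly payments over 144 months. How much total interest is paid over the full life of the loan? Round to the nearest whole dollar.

$13,927

Monthly rate = 6.4%/12 = 0.0053333; payment = 32,000 × 0.0053333 / (1 − (1+0.0053333)^−144) = $318.94.
Total paid = 144 × $318.94 = $45,927.36; interest = $45,927.36 − $32,000 = $13,927.36.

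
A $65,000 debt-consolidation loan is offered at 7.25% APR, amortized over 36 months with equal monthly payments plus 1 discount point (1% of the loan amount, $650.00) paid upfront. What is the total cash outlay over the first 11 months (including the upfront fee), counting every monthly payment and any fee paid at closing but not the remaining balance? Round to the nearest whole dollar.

At 7.25% the monthly rate is 0.0060417, so the payment is 65,000 × 0.0060417 / (1 − 1.0060417^−36) = $2,014.45.
Total outlay = 11 × $2,014.45 + $650.00 = $22,808.95.

$22,809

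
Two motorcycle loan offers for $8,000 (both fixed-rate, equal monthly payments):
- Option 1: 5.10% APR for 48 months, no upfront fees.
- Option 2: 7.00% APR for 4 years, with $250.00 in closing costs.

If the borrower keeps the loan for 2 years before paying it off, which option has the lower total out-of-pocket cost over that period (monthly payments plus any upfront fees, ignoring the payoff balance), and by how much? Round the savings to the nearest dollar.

Option 1 by $417

Option 1: monthly rate = 5.1%/12 = 0.0042500; payment = 8,000 × 0.0042500 / (1 − (1+0.0042500)^−48) = $184.60.
Option 2: monthly rate = 7%/12 = 0.0058333; payment = 8,000 × 0.0058333 / (1 − (1+0.0058333)^−48) = $191.57.
Over 24 months: Option 1 costs 24 × $184.60 = $4,430.40; Option 2 costs 24 × $191.57 + $250.00 = $4,847.68.
Option 1 is cheaper by $4,847.68 − $4,430.40 = $417.28.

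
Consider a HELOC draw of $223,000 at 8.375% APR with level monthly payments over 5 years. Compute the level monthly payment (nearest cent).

Monthly rate = 8.375%/12 = 0.0069792; payment = 223,000 × 0.0069792 / (1 − (1+0.0069792)^−60) = $4,561.76.

$4,561.76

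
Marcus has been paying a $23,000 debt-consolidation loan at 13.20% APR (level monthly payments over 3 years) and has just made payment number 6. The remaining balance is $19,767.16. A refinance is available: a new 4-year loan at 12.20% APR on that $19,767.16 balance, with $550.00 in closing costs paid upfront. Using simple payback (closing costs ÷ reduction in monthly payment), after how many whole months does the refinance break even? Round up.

Current payment = 23,000 × 13.2%/12 / (1 − (1+0.0110000)^−36) = $777.18.
Refinanced payment = 19,767.16 × 0.0101667 / (1 − (1+0.0101667)^−48) = $522.49.
Monthly savings = $777.18 − $522.49 = $254.69.
Break-even = $550.00 / $254.69 = 2.16 → 3 months.

3 months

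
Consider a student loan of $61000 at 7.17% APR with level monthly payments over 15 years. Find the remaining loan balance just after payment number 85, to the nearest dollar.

With monthly rate i = 7.17%/12 = 0.0059750, the balance after k of n payments is P · [(1+i)^n − (1+i)^k] / [(1+i)^n − 1].
(1+0.0059750)^180 = 2.92209167 and (1+0.0059750)^85 = 1.65924676, so the balance is 61,000 × (2.92209167 − 1.65924676) / (2.92209167 − 1) = $40,077.97.

$40,078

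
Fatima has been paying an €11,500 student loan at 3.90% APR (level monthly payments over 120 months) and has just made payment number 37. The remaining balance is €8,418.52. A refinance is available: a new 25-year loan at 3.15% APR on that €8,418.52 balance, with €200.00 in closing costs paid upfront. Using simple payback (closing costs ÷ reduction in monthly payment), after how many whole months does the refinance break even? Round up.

Current payment = 11,500 × 3.9%/12 / (1 − (1+0.0032500)^−120) = €115.89.
Refinanced payment = 8,418.52 × 0.0026250 / (1 − (1+0.0026250)^−300) = €40.58.
Monthly savings = €115.89 − €40.58 = €75.31.
Break-even = €200.00 / €75.31 = 2.66 → 3 months.

3 months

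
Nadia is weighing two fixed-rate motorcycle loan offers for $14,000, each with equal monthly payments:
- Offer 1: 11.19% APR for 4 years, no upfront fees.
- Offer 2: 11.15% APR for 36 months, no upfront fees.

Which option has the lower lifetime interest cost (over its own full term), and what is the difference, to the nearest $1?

Offer 1: monthly rate = 11.19%/12 = 0.0093250; payment = 14,000 × 0.0093250 / (1 − (1+0.0093250)^−48) = $363.13.
Total interest on Offer 1 = 48 × $363.13 − $14,000 = $3,430.24.
Offer 2: at 11.15% the monthly rate is 0.0092917, so the payment is 14,000 × 0.0092917 / (1 − 1.0092917^−36) = $459.34.
Total interest on Offer 2 = 36 × $459.34 − $14,000 = $2,536.24.
Offer 2 is lower by $894.00.

Offer 2 by $894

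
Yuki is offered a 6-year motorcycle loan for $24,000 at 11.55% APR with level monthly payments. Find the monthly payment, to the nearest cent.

Monthly rate = 11.55%/12 = 0.0096250; payment = 24,000 × 0.0096250 / (1 − (1+0.0096250)^−72) = $463.61.

$463.61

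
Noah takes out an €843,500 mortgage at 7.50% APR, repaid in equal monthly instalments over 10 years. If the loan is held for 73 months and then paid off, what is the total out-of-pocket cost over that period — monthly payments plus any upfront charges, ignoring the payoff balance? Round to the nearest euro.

At 7.50% the monthly rate is 0.0062500, so the payment is 843,500 × 0.0062500 / (1 − 1.0062500^−120) = €10,012.49.
Total outlay = 73 × €10,012.49 = €730,911.77.

€730,912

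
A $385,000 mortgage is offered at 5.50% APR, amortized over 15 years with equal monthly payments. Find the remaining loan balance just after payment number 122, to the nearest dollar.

$159,897

With monthly rate i = 5.5%/12 = 0.0045833, the balance after k of n payments is P · [(1+i)^n − (1+i)^k] / [(1+i)^n − 1].
(1+0.0045833)^180 = 2.27758377 and (1+0.0045833)^122 = 1.74698098, so the balance is 385,000 × (2.27758377 − 1.74698098) / (2.27758377 − 1) = $159,897.20.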